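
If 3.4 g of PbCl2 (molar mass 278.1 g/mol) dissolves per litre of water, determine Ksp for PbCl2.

Ksp ≈ 7.3 × 10^-6

Molar solubility s = (3.4 g/L) / (278.1 g/mol) = 1.22 x 10^-2 M.
PbCl2(s) ⇌ Pb^2+ + 2 Cl^-
With molar solubility s: [Pb^2+] = s, [Cl^-] = 2s.
Ksp = [Pb^2+][Cl^-]^2
So Ksp = s × (2s)^2 = 4s^3
Ksp = 4 × (1.22 × 10^-2)^3 = 7.3 x 10^-6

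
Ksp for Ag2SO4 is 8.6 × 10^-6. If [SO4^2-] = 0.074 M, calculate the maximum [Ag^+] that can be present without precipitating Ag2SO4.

[Ag^+] = 1.1e-2 M

Ag2SO4(s) ⇌ 2 Ag^+ + SO4^2-
Ksp = [Ag^+]^2[SO4^2-]
Precipitation begins when Q = Ksp. With [SO4^2-] = 0.074 M:
8.6 × 10^-6 = (0.074) × [Ag^+]^2
[Ag^+] = (8.6 × 10^-6 / 7.4 × 10^-2)^(1/2) = 1.1 × 10^-2 M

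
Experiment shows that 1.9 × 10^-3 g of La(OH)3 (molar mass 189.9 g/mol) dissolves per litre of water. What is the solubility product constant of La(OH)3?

Molar solubility s = (1.9 x 10^-3 g/L) / (189.9 g/mol) = 1.00 × 10^-5 M.
La(OH)3(s) ⇌ La^3+(aq) + 3 OH^-(aq)
Let s = molar solubility. Then [La^3+] = s and [OH^-] = 3s.
Ksp = [La^3+][OH^-]^3
So Ksp = s × (3s)^3 = 27s^4
Ksp = 27 × (1.00 x 10^-5)^4 = 2.7 × 10^-19

2.7 x 10^-19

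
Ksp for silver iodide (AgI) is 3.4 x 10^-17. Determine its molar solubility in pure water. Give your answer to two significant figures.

AgI(s) <=> Ag^+(aq) + I^-(aq)
Ksp = [Ag^+][I^-]
If s mol/L of AgI dissolves, [Ag^+] = s and [I^-] = s.
Ksp = s × s = s^2
s = (3.4 x 10^-17)^(1/2) = 5.8 × 10^-9 M

5.8 × 10^-9 M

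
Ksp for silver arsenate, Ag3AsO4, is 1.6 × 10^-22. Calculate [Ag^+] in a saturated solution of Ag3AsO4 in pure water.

Ag3AsO4(s) <=> 3 Ag^+ + AsO4^3-
Ksp = [Ag^+]^3[AsO4^3-]
With molar solubility s: [Ag^+] = 3s, [AsO4^3-] = s.
Ksp = (3s)^3s = 27s^4
s = (1.6 × 10^-22 / 27)^(1/4) = 1.56 x 10^-6 M
[Ag^+] = 3s = 4.7 × 10^-6 M

[Ag^+] = 4.7 × 10^-6 M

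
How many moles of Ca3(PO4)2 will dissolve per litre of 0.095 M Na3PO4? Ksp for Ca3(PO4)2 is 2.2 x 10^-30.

s ≈ 2.1 × 10^-10 M

Ca3(PO4)2(s) ⇌ 3 Ca^2+ + 2 PO4^3-
Ksp = [Ca^2+]^3[PO4^3-]^2
Let s = moles of Ca3(PO4)2 that dissolve per litre. [Ca^2+] = 3s, [PO4^3-] = 0.095 + 2s ≈ 0.095 (common-ion effect: PO4^3- is already 0.095 M).
Ksp ≈ (3s)^3 × (0.095)^2
s = 2.1 × 10^-10 M
Check: 2s = 4.2 × 10^-10 ≪ 0.095, so the approximation is valid.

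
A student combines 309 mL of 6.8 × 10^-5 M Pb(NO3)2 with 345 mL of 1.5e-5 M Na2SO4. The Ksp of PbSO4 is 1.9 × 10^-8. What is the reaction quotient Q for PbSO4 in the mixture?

Q ≈ 2.5e-10

Total volume = 309 + 345 = 654 mL.
[Pb^2+] = 6.8 × 10^-5 × (309/654) = 3.21 x 10^-5 M
[SO4^2-] = 1.5 × 10^-5 × (345/654) = 7.91 × 10^-6 M
PbSO4(s) ⇌ Pb^2+ + SO4^2-, so Q = [Pb^2+][SO4^2-]
Q = (3.21 × 10^-5)(7.91 × 10^-6) = 2.5 x 10^-10
Q < Ksp, so no precipitate of PbSO4 forms.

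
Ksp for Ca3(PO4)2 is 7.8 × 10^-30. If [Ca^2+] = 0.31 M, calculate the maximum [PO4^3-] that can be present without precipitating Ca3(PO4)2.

1.6 x 10^-14 M

Ca3(PO4)2(s) <=> 3 Ca^2+(aq) + 2 PO4^3-(aq)
Ksp = [Ca^2+]^3[PO4^3-]^2
Precipitation begins when Q = Ksp. With [Ca^2+] = 0.31 M:
7.8 × 10^-30 = (0.31)^3 × [PO4^3-]^2
[PO4^3-] = (7.8 × 10^-30 / 2.98 × 10^-2)^(1/2) = 1.6 x 10^-14 M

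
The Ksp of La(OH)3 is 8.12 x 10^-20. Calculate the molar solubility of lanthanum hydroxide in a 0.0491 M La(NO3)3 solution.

s = 3.94 × 10^-7 M

La(OH)3(s) ⇌ La^3+(aq) + 3 OH^-(aq)
Ksp = [La^3+][OH^-]^3
If s mol/L dissolves here, [La^3+] = 0.0491 + s ≈ 0.0491, [OH^-] = 3s (Ksp is small, so little additional dissolves).
Ksp ≈ 0.0491 × (3s)^3
s = 3.94 × 10^-7 M
Check: s = 3.9 × 10^-7 ≪ 0.0491, so the approximation is valid.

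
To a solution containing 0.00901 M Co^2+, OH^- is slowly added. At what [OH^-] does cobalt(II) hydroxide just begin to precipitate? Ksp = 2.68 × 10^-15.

5.45e-7 M

Co(OH)2(s) ⇌ Co^2+ + 2 OH^-
Ksp = [Co^2+][OH^-]^2
Precipitation begins when Q = Ksp. With [Co^2+] = 0.00901 M:
2.68 × 10^-15 = (0.00901) × [OH^-]^2
[OH^-] = (2.68 × 10^-15 / 9.01 × 10^-3)^(1/2) = 5.45 x 10^-7 M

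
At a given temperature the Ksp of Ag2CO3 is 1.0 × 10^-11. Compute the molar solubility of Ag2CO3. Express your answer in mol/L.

1.4 x 10^-4 M

Ag2CO3(s) <=> 2 Ag^+(aq) + CO3^2-(aq)
Ksp = [Ag^+]^2[CO3^2-]
If s mol/L of Ag2CO3 dissolves, [Ag^+] = 2s and [CO3^2-] = s.
Substituting: Ksp = (2s)^2s = 4s^3
Solving, s = (1.0 × 10^-11/4)^(1/3) = 1.4 × 10^-4 M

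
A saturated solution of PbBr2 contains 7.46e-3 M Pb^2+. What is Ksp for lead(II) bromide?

PbBr2(s) <=> Pb^2+(aq) + 2 Br^-(aq)
Stoichiometry gives [Br^-] = (2/1)[Pb^2+] = 1.492 × 10^-2 M.
Ksp = [Pb^2+][Br^-]^2
Ksp = 7.46 x 10^-3 × (1.492 x 10^-2)^2 = 1.66 x 10^-6

Ksp = 1.66e-6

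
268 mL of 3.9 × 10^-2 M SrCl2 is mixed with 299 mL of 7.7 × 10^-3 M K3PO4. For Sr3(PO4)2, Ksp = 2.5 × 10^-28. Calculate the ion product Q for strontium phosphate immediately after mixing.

Total volume = 268 + 299 = 567 mL.
[Sr^2+] = 3.9 × 10^-2 × (268/567) = 1.84 × 10^-2 M
[PO4^3-] = 7.7 x 10^-3 × (299/567) = 4.06 × 10^-3 M
Sr3(PO4)2(s) <=> 3 Sr^2+(aq) + 2 PO4^3-(aq), so Q = [Sr^2+]^3[PO4^3-]^2
Q = (1.84 × 10^-2)^3(4.06 x 10^-3)^2 = 1.0 × 10^-10
Q > Ksp, so Sr3(PO4)2 will precipitate.

1.0 × 10^-10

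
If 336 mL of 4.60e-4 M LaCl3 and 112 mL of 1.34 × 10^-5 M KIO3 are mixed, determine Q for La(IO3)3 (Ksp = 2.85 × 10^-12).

Q = 1.30 × 10^-20

Total volume = 336 + 112 = 448 mL.
[La^3+] = 4.60 x 10^-4 × (336/448) = 3.450 x 10^-4 M
[IO3^-] = 1.34 x 10^-5 × (112/448) = 3.350 × 10^-6 M
La(IO3)3(s) ⇌ La^3+ + 3 IO3^-, so Q = [La^3+][IO3^-]^3
Q = (3.450 × 10^-4)(3.350 x 10^-6)^3 = 1.30 × 10^-20
Q < Ksp, so no precipitate of La(IO3)3 forms.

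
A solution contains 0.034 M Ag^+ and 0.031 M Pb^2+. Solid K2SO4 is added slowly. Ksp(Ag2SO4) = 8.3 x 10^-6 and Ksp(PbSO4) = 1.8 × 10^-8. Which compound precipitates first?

PbSO4

Precipitation of each salt starts when its ion product equals its Ksp.
For Ag2SO4: 8.3 x 10^-6 = (0.034)^2 × [SO4^2-]  ⇒  [SO4^2-] = 7.2 × 10^-3 M.
For PbSO4: 1.8 × 10^-8 = 0.031 × [SO4^2-]  ⇒  [SO4^2-] = 5.8 × 10^-7 M.
The salt with the lower threshold [SO4^2-] precipitates first: PbSO4.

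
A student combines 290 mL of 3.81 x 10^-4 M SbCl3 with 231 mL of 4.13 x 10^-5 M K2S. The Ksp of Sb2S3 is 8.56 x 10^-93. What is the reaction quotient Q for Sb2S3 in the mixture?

Total volume = 290 + 231 = 521 mL.
[Sb^3+] = 3.81 x 10^-4 × (290/521) = 2.121 × 10^-4 M
[S^2-] = 4.13 × 10^-5 × (231/521) = 1.831 × 10^-5 M
Sb2S3(s) ⇌ 2 Sb^3+(aq) + 3 S^2-(aq), so Q = [Sb^3+]^2[S^2-]^3
Q = (2.121 x 10^-4)^2(1.831 × 10^-5)^3 = 2.76 × 10^-22
Q > Ksp, so Sb2S3 will precipitate.

Q ≈ 2.76 × 10^-22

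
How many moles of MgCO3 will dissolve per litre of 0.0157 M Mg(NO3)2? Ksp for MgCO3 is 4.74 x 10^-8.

3.02 x 10^-6 M

MgCO3(s) ⇌ Mg^2+(aq) + CO3^2-(aq)
Ksp = [Mg^2+][CO3^2-]
If s mol/L dissolves here, [Mg^2+] = 0.0157 + s ≈ 0.0157, [CO3^2-] = s (common-ion effect: Mg^2+ is already 0.0157 M).
Ksp ≈ 0.0157 × s
s = 3.02 × 10^-6 M
Check: s = 3.0 x 10^-6 ≪ 0.0157, so the approximation is valid.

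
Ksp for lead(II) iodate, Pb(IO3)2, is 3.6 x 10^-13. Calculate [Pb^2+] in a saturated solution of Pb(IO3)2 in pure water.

[Pb^2+] = 4.5 × 10^-5 M

Pb(IO3)2(s) <=> Pb^2+(aq) + 2 IO3^-(aq)
Ksp = [Pb^2+][IO3^-]^2
For each mole of Pb(IO3)2 that dissolves: [Pb^2+] = s, [IO3^-] = 2s.
Substituting: Ksp = s(2s)^2 = 4s^3
s = (3.6 x 10^-13 / 4)^(1/3) = 4.48 × 10^-5 M
[Pb^2+] = s = 4.5 x 10^-5 M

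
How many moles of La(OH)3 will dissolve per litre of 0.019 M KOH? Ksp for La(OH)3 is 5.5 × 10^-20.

8.0 × 10^-15 M

La(OH)3(s) <=> La^3+(aq) + 3 OH^-(aq)
Ksp = [La^3+][OH^-]^3
Let s = moles of La(OH)3 that dissolve per litre. [La^3+] = s, [OH^-] = 0.019 + 3s ≈ 0.019 (common-ion effect: OH^- is already 0.019 M).
Ksp ≈ s × (0.019)^3
s = 8.0 x 10^-15 M
Check: 3s = 2.4 × 10^-14 ≪ 0.019, so the approximation is valid.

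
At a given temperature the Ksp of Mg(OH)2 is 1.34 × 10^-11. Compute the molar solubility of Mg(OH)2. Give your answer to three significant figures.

Mg(OH)2(s) ⇌ Mg^2+ + 2 OH^-
Ksp = [Mg^2+][OH^-]^2
If s mol/L of Mg(OH)2 dissolves, [Mg^2+] = s and [OH^-] = 2s.
So Ksp = s × (2s)^2 = 4s^3
s^3 = 1.34 × 10^-11 / 4, so s = 1.50 × 10^-4 M

s ≈ 1.50 × 10^-4 M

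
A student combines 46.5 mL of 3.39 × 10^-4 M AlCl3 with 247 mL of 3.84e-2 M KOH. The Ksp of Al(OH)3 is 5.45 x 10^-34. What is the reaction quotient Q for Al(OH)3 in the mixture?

Q = 1.81 x 10^-9

Total volume = 46.5 + 247 = 293.5 mL.
[Al^3+] = 3.39 × 10^-4 × (46.5/293.5) = 5.371 × 10^-5 M
[OH^-] = 3.84 x 10^-2 × (247/293.5) = 3.232 x 10^-2 M
Al(OH)3(s) <=> Al^3+ + 3 OH^-, so Q = [Al^3+][OH^-]^3
Q = (5.371 × 10^-5)(3.232 × 10^-2)^3 = 1.81 × 10^-9
Q > Ksp, so Al(OH)3 will precipitate.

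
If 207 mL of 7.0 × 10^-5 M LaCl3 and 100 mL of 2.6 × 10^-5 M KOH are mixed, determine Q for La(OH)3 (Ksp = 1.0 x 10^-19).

Total volume = 207 + 100 = 307 mL.
[La^3+] = 7.0 x 10^-5 × (207/307) = 4.72 × 10^-5 M
[OH^-] = 2.6 × 10^-5 × (100/307) = 8.47 × 10^-6 M
La(OH)3(s) ⇌ La^3+(aq) + 3 OH^-(aq), so Q = [La^3+][OH^-]^3
Q = (4.72 × 10^-5)(8.47 x 10^-6)^3 = 2.9 × 10^-20
Q < Ksp, so no precipitate of La(OH)3 forms.

2.9 × 10^-20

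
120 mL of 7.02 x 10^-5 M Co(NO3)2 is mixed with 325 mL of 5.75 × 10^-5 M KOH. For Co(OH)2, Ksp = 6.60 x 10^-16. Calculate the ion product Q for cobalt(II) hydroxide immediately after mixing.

Q = 3.34 x 10^-14

Total volume = 120 + 325 = 445 mL.
[Co^2+] = 7.02 × 10^-5 × (120/445) = 1.893 x 10^-5 M
[OH^-] = 5.75 x 10^-5 × (325/445) = 4.199 × 10^-5 M
Co(OH)2(s) <=> Co^2+(aq) + 2 OH^-(aq), so Q = [Co^2+][OH^-]^2
Q = (1.893 × 10^-5)(4.199 × 10^-5)^2 = 3.34 × 10^-14
Q > Ksp, so Co(OH)2 will precipitate.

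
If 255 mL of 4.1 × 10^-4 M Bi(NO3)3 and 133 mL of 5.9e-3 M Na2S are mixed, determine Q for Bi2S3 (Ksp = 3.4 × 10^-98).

Q ≈ 6.0 × 10^-16

Total volume = 255 + 133 = 388 mL.
[Bi^3+] = 4.1 × 10^-4 × (255/388) = 2.69 x 10^-4 M
[S^2-] = 5.9 × 10^-3 × (133/388) = 2.02 × 10^-3 M
Bi2S3(s) <=> 2 Bi^3+(aq) + 3 S^2-(aq), so Q = [Bi^3+]^2[S^2-]^3
Q = (2.69 × 10^-4)^2(2.02 × 10^-3)^3 = 6.0 x 10^-16
Q > Ksp, so Bi2S3 will precipitate.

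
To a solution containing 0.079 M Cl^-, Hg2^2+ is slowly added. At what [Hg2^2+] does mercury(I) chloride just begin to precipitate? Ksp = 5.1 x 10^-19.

Hg2Cl2(s) <=> Hg2^2+ + 2 Cl^-
Ksp = [Hg2^2+][Cl^-]^2
Precipitation begins when Q = Ksp. With [Cl^-] = 0.079 M:
5.1 x 10^-19 = (0.079)^2 × [Hg2^2+]
[Hg2^2+] = (5.1 x 10^-19 / 6.24 × 10^-3) = 8.2 × 10^-17 M

8.2 x 10^-17 M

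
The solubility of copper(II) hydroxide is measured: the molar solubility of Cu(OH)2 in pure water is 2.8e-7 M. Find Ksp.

Ksp = 8.8e-20

Cu(OH)2(s) ⇌ Cu^2+ + 2 OH^-
For each mole of Cu(OH)2 that dissolves: [Cu^2+] = s, [OH^-] = 2s.
Ksp = [Cu^2+][OH^-]^2
Ksp = s(2s)^2 = 4s^3
With s = 2.8 × 10^-7: Ksp = 8.8 × 10^-20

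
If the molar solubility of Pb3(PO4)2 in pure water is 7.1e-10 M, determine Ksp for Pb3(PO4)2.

Pb3(PO4)2(s) ⇌ 3 Pb^2+ + 2 PO4^3-
If s mol/L of Pb3(PO4)2 dissolves, [Pb^2+] = 3s and [PO4^3-] = 2s.
Ksp = [Pb^2+]^3[PO4^3-]^2
Substituting: Ksp = (3s)^3(2s)^2 = 108s^5
With s = 7.1 × 10^-10: Ksp = 1.9 x 10^-44

Ksp = 1.9 x 10^-44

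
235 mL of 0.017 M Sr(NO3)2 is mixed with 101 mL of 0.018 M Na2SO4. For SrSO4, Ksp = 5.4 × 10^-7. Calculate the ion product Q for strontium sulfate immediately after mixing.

6.4e-5

Total volume = 235 + 101 = 336 mL.
[Sr^2+] = 1.7 x 10^-2 × (235/336) = 1.19 x 10^-2 M
[SO4^2-] = 1.8 × 10^-2 × (101/336) = 5.41 × 10^-3 M
SrSO4(s) <=> Sr^2+(aq) + SO4^2-(aq), so Q = [Sr^2+][SO4^2-]
Q = (1.19 x 10^-2)(5.41 x 10^-3) = 6.4 × 10^-5
Q > Ksp, so SrSO4 will precipitate.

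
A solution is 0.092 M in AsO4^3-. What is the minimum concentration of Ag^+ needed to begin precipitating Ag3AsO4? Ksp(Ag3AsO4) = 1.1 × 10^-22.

[Ag^+] ≈ 1.1 × 10^-7 M

Ag3AsO4(s) <=> 3 Ag^+(aq) + AsO4^3-(aq)
Ksp = [Ag^+]^3[AsO4^3-]
Precipitation begins when Q = Ksp. With [AsO4^3-] = 0.092 M:
1.1 × 10^-22 = (0.092) × [Ag^+]^3
[Ag^+] = (1.1 × 10^-22 / 9.2 x 10^-2)^(1/3) = 1.1 × 10^-7 M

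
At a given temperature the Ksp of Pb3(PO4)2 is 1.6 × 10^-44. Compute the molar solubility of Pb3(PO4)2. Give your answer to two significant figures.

Pb3(PO4)2(s) <=> 3 Pb^2+(aq) + 2 PO4^3-(aq)
Ksp = [Pb^2+]^3[PO4^3-]^2
For each mole of Pb3(PO4)2 that dissolves: [Pb^2+] = 3s, [PO4^3-] = 2s.
Substituting: Ksp = (3s)^3(2s)^2 = 108s^5
s = (1.6 × 10^-44 / 108)^(1/5) = 6.8 × 10^-10 M

s = 6.8e-10 M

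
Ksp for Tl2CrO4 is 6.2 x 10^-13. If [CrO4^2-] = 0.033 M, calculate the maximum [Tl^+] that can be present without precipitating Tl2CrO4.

Tl2CrO4(s) <=> 2 Tl^+(aq) + CrO4^2-(aq)
Ksp = [Tl^+]^2[CrO4^2-]
Precipitation begins when Q = Ksp. With [CrO4^2-] = 0.033 M:
6.2 x 10^-13 = (0.033) × [Tl^+]^2
[Tl^+] = (6.2 x 10^-13 / 3.3 × 10^-2)^(1/2) = 4.3 × 10^-6 M

4.3 x 10^-6 M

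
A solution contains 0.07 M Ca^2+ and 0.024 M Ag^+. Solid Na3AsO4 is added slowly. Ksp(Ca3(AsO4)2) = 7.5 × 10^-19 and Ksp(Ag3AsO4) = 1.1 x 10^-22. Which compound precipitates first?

Each salt begins to precipitate when Q = Ksp, i.e. when [AsO4^3-] reaches its threshold.
For Ca3(AsO4)2: 7.5 × 10^-19 = (0.07)^3 × [AsO4^3-]^2  ⇒  [AsO4^3-] = 4.7 × 10^-8 M.
For Ag3AsO4: 1.1 x 10^-22 = (0.024)^3 × [AsO4^3-]  ⇒  [AsO4^3-] = 8.0 × 10^-18 M.
The salt with the lower threshold [AsO4^3-] precipitates first: Ag3AsO4.

Ag3AsO4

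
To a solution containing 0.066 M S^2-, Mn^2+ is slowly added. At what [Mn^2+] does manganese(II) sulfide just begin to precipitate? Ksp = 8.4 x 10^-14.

MnS(s) ⇌ Mn^2+(aq) + S^2-(aq)
Ksp = [Mn^2+][S^2-]
Precipitation begins when Q = Ksp. With [S^2-] = 0.066 M:
8.4 x 10^-14 = (0.066) × [Mn^2+]
[Mn^2+] = (8.4 x 10^-14 / 6.6 x 10^-2) = 1.3 × 10^-12 M

[Mn^2+] = 1.3 × 10^-12 M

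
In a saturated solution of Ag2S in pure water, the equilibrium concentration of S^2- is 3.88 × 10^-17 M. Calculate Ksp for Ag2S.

Ag2S(s) <=> 2 Ag^+ + S^2-
Stoichiometry gives [Ag^+] = (2/1)[S^2-] = 7.760 × 10^-17 M.
Ksp = [Ag^+]^2[S^2-]
Ksp = (7.760 × 10^-17)^2 × 3.88 × 10^-17 = 2.34 × 10^-49

Ksp = 2.34 × 10^-49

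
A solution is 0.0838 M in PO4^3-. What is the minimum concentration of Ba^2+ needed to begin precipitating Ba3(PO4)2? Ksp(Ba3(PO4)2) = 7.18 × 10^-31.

Ba3(PO4)2(s) <=> 3 Ba^2+(aq) + 2 PO4^3-(aq)
Ksp = [Ba^2+]^3[PO4^3-]^2
Precipitation begins when Q = Ksp. With [PO4^3-] = 0.0838 M:
7.18 × 10^-31 = (0.0838)^2 × [Ba^2+]^3
[Ba^2+] = (7.18 × 10^-31 / 7.022 × 10^-3)^(1/3) = 4.68 × 10^-10 M

[Ba^2+] ≈ 4.68 × 10^-10 M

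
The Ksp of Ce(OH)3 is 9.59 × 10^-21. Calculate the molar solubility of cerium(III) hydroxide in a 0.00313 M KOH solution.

Ce(OH)3(s) ⇌ Ce^3+(aq) + 3 OH^-(aq)
Ksp = [Ce^3+][OH^-]^3
If s mol/L dissolves here, [Ce^3+] = s, [OH^-] = 0.00313 + 3s ≈ 0.00313 (since OH^- from KOH dominates).
Ksp ≈ s × (0.00313)^3
s = 3.13 × 10^-13 M
Check: 3s = 9.4 × 10^-13 ≪ 0.00313, so the approximation is valid.

s ≈ 3.13 × 10^-13 M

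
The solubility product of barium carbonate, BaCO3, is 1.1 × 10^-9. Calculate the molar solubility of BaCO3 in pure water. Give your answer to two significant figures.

s ≈ 3.3e-5 M

BaCO3(s) <=> Ba^2+(aq) + CO3^2-(aq)
Ksp = [Ba^2+][CO3^2-]
With molar solubility s: [Ba^2+] = s, [CO3^2-] = s.
Ksp = s × s = s^2
s = √(1.1 × 10^-9) = 3.3 x 10^-5 M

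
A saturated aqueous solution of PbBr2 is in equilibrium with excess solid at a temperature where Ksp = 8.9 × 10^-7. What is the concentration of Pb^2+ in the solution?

[Pb^2+] = 6.1e-3 M

PbBr2(s) <=> Pb^2+(aq) + 2 Br^-(aq)
Ksp = [Pb^2+][Br^-]^2
With molar solubility s: [Pb^2+] = s, [Br^-] = 2s.
Substituting: Ksp = s(2s)^2 = 4s^3
Solving, s = (8.9 × 10^-7/4)^(1/3) = 6.06 × 10^-3 M
[Pb^2+] = s = 6.1 x 10^-3 M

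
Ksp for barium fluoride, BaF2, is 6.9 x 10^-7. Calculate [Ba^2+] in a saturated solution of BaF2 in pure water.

[Ba^2+] ≈ 5.6 x 10^-3 M

BaF2(s) ⇌ Ba^2+(aq) + 2 F^-(aq)
Ksp = [Ba^2+][F^-]^2
If s mol/L of BaF2 dissolves, [Ba^2+] = s and [F^-] = 2s.
Substituting: Ksp = s(2s)^2 = 4s^3
Solving, s = (6.9 x 10^-7/4)^(1/3) = 5.57 × 10^-3 M
[Ba^2+] = s = 5.6 × 10^-3 M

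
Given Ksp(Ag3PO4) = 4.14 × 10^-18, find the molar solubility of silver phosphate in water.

Ag3PO4(s) ⇌ 3 Ag^+(aq) + PO4^3-(aq)
Ksp = [Ag^+]^3[PO4^3-]
If s mol/L of Ag3PO4 dissolves, [Ag^+] = 3s and [PO4^3-] = s.
Substituting: Ksp = (3s)^3s = 27s^4
Solving, s = (4.14 × 10^-18/27)^(1/4) = 1.98 x 10^-5 M

1.98 x 10^-5 M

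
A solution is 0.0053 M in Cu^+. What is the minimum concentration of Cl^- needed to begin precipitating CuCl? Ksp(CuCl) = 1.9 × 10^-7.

CuCl(s) <=> Cu^+ + Cl^-
Ksp = [Cu^+][Cl^-]
Precipitation begins when Q = Ksp. With [Cu^+] = 0.0053 M:
1.9 × 10^-7 = (0.0053) × [Cl^-]
[Cl^-] = (1.9 × 10^-7 / 5.3 x 10^-3) = 3.6 × 10^-5 M

[Cl^-] = 3.6 × 10^-5 M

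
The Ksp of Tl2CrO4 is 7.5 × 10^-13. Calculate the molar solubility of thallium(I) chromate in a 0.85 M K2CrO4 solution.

4.7e-7 M

Tl2CrO4(s) ⇌ 2 Tl^+(aq) + CrO4^2-(aq)
Ksp = [Tl^+]^2[CrO4^2-]
Let s = moles of Tl2CrO4 that dissolve per litre. [Tl^+] = 2s, [CrO4^2-] = 0.85 + s ≈ 0.85 (since CrO4^2- from K2CrO4 dominates).
Ksp ≈ (2s)^2 × 0.85
s = 4.7 x 10^-7 M
Check: s = 4.7 × 10^-7 ≪ 0.85, so the approximation is valid.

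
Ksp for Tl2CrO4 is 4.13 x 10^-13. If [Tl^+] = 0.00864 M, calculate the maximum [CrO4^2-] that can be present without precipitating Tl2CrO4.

Tl2CrO4(s) ⇌ 2 Tl^+(aq) + CrO4^2-(aq)
Ksp = [Tl^+]^2[CrO4^2-]
Precipitation begins when Q = Ksp. With [Tl^+] = 0.00864 M:
4.13 x 10^-13 = (0.00864)^2 × [CrO4^2-]
[CrO4^2-] = (4.13 x 10^-13 / 7.465 x 10^-5) = 5.53 × 10^-9 M

[CrO4^2-] = 5.53 × 10^-9 M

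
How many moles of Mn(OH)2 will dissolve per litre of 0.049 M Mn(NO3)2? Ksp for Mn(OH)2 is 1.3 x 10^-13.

s = 8.1 × 10^-7 M

Mn(OH)2(s) <=> Mn^2+ + 2 OH^-
Ksp = [Mn^2+][OH^-]^2
Let s be the molar solubility in this solution. [Mn^2+] = 0.049 + s ≈ 0.049, [OH^-] = 2s (since Mn^2+ from Mn(NO3)2 dominates).
Ksp ≈ 0.049 × (2s)^2
s = 8.1 × 10^-7 M
Check: s = 8.1 x 10^-7 ≪ 0.049, so the approximation is valid.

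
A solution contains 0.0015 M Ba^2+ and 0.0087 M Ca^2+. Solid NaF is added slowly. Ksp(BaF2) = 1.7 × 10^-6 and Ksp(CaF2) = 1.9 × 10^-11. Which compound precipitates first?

CaF2

Precipitation of each salt starts when its ion product equals its Ksp.
For BaF2: 1.7 × 10^-6 = 0.0015 × [F^-]^2  ⇒  [F^-] = 3.4 × 10^-2 M.
For CaF2: 1.9 × 10^-11 = 0.0087 × [F^-]^2  ⇒  [F^-] = 4.7 x 10^-5 M.
The salt with the lower threshold [F^-] precipitates first: CaF2.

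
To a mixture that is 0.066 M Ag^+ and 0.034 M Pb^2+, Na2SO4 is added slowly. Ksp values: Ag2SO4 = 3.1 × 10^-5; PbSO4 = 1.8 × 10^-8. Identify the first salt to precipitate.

Precipitation of each salt starts when its ion product equals its Ksp.
For Ag2SO4: 3.1 × 10^-5 = (0.066)^2 × [SO4^2-]  ⇒  [SO4^2-] = 7.1 × 10^-3 M.
For PbSO4: 1.8 × 10^-8 = 0.034 × [SO4^2-]  ⇒  [SO4^2-] = 5.3 x 10^-7 M.
The salt with the lower threshold [SO4^2-] precipitates first: PbSO4.

PbSO4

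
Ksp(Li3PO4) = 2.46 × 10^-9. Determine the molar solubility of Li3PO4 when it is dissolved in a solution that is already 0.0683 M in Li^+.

s = 7.72e-6 M

Li3PO4(s) ⇌ 3 Li^+(aq) + PO4^3-(aq)
Ksp = [Li^+]^3[PO4^3-]
Let s be the molar solubility in this solution. [Li^+] = 0.0683 + 3s ≈ 0.0683, [PO4^3-] = s (common-ion effect: Li^+ is already 0.0683 M).
Ksp ≈ (0.0683)^3 × s
s = 7.72 × 10^-6 M
Check: 3s = 2.3 × 10^-5 ≪ 0.0683, so the approximation is valid.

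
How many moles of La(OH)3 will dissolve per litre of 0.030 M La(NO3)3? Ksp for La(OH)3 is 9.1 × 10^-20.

s ≈ 4.8e-7 M

La(OH)3(s) ⇌ La^3+ + 3 OH^-
Ksp = [La^3+][OH^-]^3
Let s = moles of La(OH)3 that dissolve per litre. [La^3+] = 0.030 + s ≈ 0.030, [OH^-] = 3s (common-ion effect: La^3+ is already 0.030 M).
Ksp ≈ 0.030 × (3s)^3
s = 4.8 x 10^-7 M
Check: s = 4.8 × 10^-7 ≪ 0.030, so the approximation is valid.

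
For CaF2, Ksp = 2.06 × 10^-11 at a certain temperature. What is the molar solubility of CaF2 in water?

CaF2(s) ⇌ Ca^2+(aq) + 2 F^-(aq)
Ksp = [Ca^2+][F^-]^2
If s mol/L of CaF2 dissolves, [Ca^2+] = s and [F^-] = 2s.
So Ksp = s × (2s)^2 = 4s^3
s = (2.06 × 10^-11 / 4)^(1/3) = 1.73 × 10^-4 M

1.73e-4 M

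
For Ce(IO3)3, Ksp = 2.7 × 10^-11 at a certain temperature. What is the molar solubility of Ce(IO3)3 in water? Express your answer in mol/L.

s ≈ 1.0e-3 M

Ce(IO3)3(s) ⇌ Ce^3+ + 3 IO3^-
Ksp = [Ce^3+][IO3^-]^3
For each mole of Ce(IO3)3 that dissolves: [Ce^3+] = s, [IO3^-] = 3s.
Ksp = s(3s)^3 = 27s^4
Solving, s = (2.7 × 10^-11/27)^(1/4) = 1.0 × 10^-3 M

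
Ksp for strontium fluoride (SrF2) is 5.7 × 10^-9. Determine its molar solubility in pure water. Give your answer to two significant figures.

SrF2(s) ⇌ Sr^2+(aq) + 2 F^-(aq)
Ksp = [Sr^2+][F^-]^2
Let s = molar solubility. Then [Sr^2+] = s and [F^-] = 2s.
Substituting: Ksp = s(2s)^2 = 4s^3
s^3 = 5.7 × 10^-9 / 4, so s = 1.1 × 10^-3 M

1.1e-3 M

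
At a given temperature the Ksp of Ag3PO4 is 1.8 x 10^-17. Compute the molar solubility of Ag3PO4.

Ag3PO4(s) ⇌ 3 Ag^+(aq) + PO4^3-(aq)
Ksp = [Ag^+]^3[PO4^3-]
With molar solubility s: [Ag^+] = 3s, [PO4^3-] = s.
Substituting: Ksp = (3s)^3s = 27s^4
Solving, s = (1.8 x 10^-17/27)^(1/4) = 2.9 × 10^-5 M

s = 2.9 × 10^-5 M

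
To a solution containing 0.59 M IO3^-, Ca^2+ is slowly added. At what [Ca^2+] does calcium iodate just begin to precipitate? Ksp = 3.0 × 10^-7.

Ca(IO3)2(s) <=> Ca^2+ + 2 IO3^-
Ksp = [Ca^2+][IO3^-]^2
Precipitation begins when Q = Ksp. With [IO3^-] = 0.59 M:
3.0 × 10^-7 = (0.59)^2 × [Ca^2+]
[Ca^2+] = (3.0 × 10^-7 / 3.48 x 10^-1) = 8.6 × 10^-7 M

8.6e-7 M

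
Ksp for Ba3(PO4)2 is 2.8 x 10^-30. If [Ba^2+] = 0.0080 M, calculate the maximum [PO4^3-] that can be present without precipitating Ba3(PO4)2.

2.3 × 10^-12 M

Ba3(PO4)2(s) ⇌ 3 Ba^2+(aq) + 2 PO4^3-(aq)
Ksp = [Ba^2+]^3[PO4^3-]^2
Precipitation begins when Q = Ksp. With [Ba^2+] = 0.0080 M:
2.8 x 10^-30 = (0.0080)^3 × [PO4^3-]^2
[PO4^3-] = (2.8 x 10^-30 / 5.12 x 10^-7)^(1/2) = 2.3 × 10^-12 M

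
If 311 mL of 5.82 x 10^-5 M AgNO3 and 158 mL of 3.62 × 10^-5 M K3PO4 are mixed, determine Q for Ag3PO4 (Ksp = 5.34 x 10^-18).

Q = 7.01 × 10^-19

Total volume = 311 + 158 = 469 mL.
[Ag^+] = 5.82 × 10^-5 × (311/469) = 3.859 × 10^-5 M
[PO4^3-] = 3.62 x 10^-5 × (158/469) = 1.220 × 10^-5 M
Ag3PO4(s) <=> 3 Ag^+(aq) + PO4^3-(aq), so Q = [Ag^+]^3[PO4^3-]
Q = (3.859 x 10^-5)^3(1.220 x 10^-5) = 7.01 × 10^-19
Q < Ksp, so no precipitate of Ag3PO4 forms.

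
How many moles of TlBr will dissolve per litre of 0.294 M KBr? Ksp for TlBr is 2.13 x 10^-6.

TlBr(s) ⇌ Tl^+ + Br^-
Ksp = [Tl^+][Br^-]
Let s be the molar solubility in this solution. [Tl^+] = s, [Br^-] = 0.294 + s ≈ 0.294 (since Br^- from KBr dominates).
Ksp ≈ s × 0.294
s = 7.24 × 10^-6 M
Check: s = 7.2 × 10^-6 ≪ 0.294, so the approximation is valid.

s = 7.24 × 10^-6 M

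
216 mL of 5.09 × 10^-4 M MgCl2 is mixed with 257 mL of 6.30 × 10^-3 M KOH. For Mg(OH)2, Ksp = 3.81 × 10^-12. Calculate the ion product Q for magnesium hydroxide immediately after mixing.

Total volume = 216 + 257 = 473 mL.
[Mg^2+] = 5.09 x 10^-4 × (216/473) = 2.324 × 10^-4 M
[OH^-] = 6.30 × 10^-3 × (257/473) = 3.423 x 10^-3 M
Mg(OH)2(s) ⇌ Mg^2+ + 2 OH^-, so Q = [Mg^2+][OH^-]^2
Q = (2.324 × 10^-4)(3.423 × 10^-3)^2 = 2.72 × 10^-9
Q > Ksp, so Mg(OH)2 will precipitate.

Q ≈ 2.72 × 10^-9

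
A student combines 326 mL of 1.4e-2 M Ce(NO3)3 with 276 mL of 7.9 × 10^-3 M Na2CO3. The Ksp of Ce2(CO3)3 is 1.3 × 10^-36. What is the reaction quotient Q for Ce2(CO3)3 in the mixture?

2.7 × 10^-12

Total volume = 326 + 276 = 602 mL.
[Ce^3+] = 1.4 × 10^-2 × (326/602) = 7.58 x 10^-3 M
[CO3^2-] = 7.9 x 10^-3 × (276/602) = 3.62 × 10^-3 M
Ce2(CO3)3(s) <=> 2 Ce^3+(aq) + 3 CO3^2-(aq), so Q = [Ce^3+]^2[CO3^2-]^3
Q = (7.58 × 10^-3)^2(3.62 × 10^-3)^3 = 2.7 x 10^-12
Q > Ksp, so Ce2(CO3)3 will precipitate.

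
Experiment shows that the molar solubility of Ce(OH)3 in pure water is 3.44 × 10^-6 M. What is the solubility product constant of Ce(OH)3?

Ce(OH)3(s) <=> Ce^3+ + 3 OH^-
For each mole of Ce(OH)3 that dissolves: [Ce^3+] = s, [OH^-] = 3s.
Ksp = [Ce^3+][OH^-]^3
Substituting: Ksp = s(3s)^3 = 27s^4
With s = 3.44 × 10^-6: Ksp = 3.78 x 10^-21

3.78 × 10^-21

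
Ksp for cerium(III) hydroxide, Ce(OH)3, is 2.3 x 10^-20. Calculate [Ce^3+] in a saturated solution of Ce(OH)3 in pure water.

Ce(OH)3(s) <=> Ce^3+(aq) + 3 OH^-(aq)
Ksp = [Ce^3+][OH^-]^3
For each mole of Ce(OH)3 that dissolves: [Ce^3+] = s, [OH^-] = 3s.
Ksp = s(3s)^3 = 27s^4
s = (2.3 x 10^-20 / 27)^(1/4) = 5.40 × 10^-6 M
[Ce^3+] = s = 5.4 × 10^-6 M

[Ce^3+] = 5.4 x 10^-6 M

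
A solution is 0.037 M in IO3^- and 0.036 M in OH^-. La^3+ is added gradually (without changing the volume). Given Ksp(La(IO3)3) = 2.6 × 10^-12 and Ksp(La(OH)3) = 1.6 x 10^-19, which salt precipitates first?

La(OH)3

Each salt begins to precipitate when Q = Ksp, i.e. when [La^3+] reaches its threshold.
For La(IO3)3: 2.6 × 10^-12 = (0.037)^3 × [La^3+]  ⇒  [La^3+] = 5.1 × 10^-8 M.
For La(OH)3: 1.6 x 10^-19 = (0.036)^3 × [La^3+]  ⇒  [La^3+] = 3.4 × 10^-15 M.
The salt with the lower threshold [La^3+] precipitates first: La(OH)3.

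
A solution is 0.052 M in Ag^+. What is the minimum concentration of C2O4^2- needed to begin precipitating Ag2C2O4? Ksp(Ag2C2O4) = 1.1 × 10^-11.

[C2O4^2-] ≈ 4.1 x 10^-9 M

Ag2C2O4(s) ⇌ 2 Ag^+ + C2O4^2-
Ksp = [Ag^+]^2[C2O4^2-]
Precipitation begins when Q = Ksp. With [Ag^+] = 0.052 M:
1.1 × 10^-11 = (0.052)^2 × [C2O4^2-]
[C2O4^2-] = (1.1 × 10^-11 / 2.70 x 10^-3) = 4.1 × 10^-9 M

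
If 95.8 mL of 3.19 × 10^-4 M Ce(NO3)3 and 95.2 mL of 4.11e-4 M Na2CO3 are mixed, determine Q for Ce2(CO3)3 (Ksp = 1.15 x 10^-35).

Total volume = 95.8 + 95.2 = 191 mL.
[Ce^3+] = 3.19 x 10^-4 × (95.8/191) = 1.600 × 10^-4 M
[CO3^2-] = 4.11 × 10^-4 × (95.2/191) = 2.049 × 10^-4 M
Ce2(CO3)3(s) ⇌ 2 Ce^3+(aq) + 3 CO3^2-(aq), so Q = [Ce^3+]^2[CO3^2-]^3
Q = (1.600 × 10^-4)^2(2.049 × 10^-4)^3 = 2.20 × 10^-19
Q > Ksp, so Ce2(CO3)3 will precipitate.

Q ≈ 2.20 × 10^-19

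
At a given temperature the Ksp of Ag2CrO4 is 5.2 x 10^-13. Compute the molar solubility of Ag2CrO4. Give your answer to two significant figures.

s ≈ 5.1 × 10^-5 M

Ag2CrO4(s) <=> 2 Ag^+ + CrO4^2-
Ksp = [Ag^+]^2[CrO4^2-]
With molar solubility s: [Ag^+] = 2s, [CrO4^2-] = s.
Substituting: Ksp = (2s)^2s = 4s^3
Solving, s = (5.2 x 10^-13/4)^(1/3) = 5.1 × 10^-5 M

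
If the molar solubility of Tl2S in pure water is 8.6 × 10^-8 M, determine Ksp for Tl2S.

2.5 x 10^-21

Tl2S(s) <=> 2 Tl^+ + S^2-
If s mol/L of Tl2S dissolves, [Tl^+] = 2s and [S^2-] = s.
Ksp = [Tl^+]^2[S^2-]
Ksp = (2s)^2s = 4s^3
Ksp = 4 × (8.6 × 10^-8)^3 = 2.5 x 10^-21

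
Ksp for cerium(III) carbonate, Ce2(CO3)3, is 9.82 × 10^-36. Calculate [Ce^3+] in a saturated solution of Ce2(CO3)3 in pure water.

7.81 × 10^-8 M

Ce2(CO3)3(s) ⇌ 2 Ce^3+(aq) + 3 CO3^2-(aq)
Ksp = [Ce^3+]^2[CO3^2-]^3
With molar solubility s: [Ce^3+] = 2s, [CO3^2-] = 3s.
Ksp = (2s)^2(3s)^3 = 108s^5
s = (9.82 × 10^-36 / 108)^(1/5) = 3.906 × 10^-8 M
[Ce^3+] = 2s = 7.81 x 10^-8 M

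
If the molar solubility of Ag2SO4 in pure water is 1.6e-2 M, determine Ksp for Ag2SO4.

Ag2SO4(s) <=> 2 Ag^+(aq) + SO4^2-(aq)
If s mol/L of Ag2SO4 dissolves, [Ag^+] = 2s and [SO4^2-] = s.
Ksp = [Ag^+]^2[SO4^2-]
Ksp = (2s)^2s = 4s^3
With s = 1.6 × 10^-2: Ksp = 1.6 × 10^-5

Ksp ≈ 1.6 x 10^-5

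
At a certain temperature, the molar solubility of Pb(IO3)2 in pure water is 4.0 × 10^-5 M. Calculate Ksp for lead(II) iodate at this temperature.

Pb(IO3)2(s) <=> Pb^2+(aq) + 2 IO3^-(aq)
With molar solubility s: [Pb^2+] = s, [IO3^-] = 2s.
Ksp = [Pb^2+][IO3^-]^2
So Ksp = s × (2s)^2 = 4s^3
With s = 4.0 × 10^-5: Ksp = 2.6 x 10^-13

2.6 × 10^-13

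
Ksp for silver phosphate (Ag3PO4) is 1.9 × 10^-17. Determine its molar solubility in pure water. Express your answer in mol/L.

Ag3PO4(s) ⇌ 3 Ag^+(aq) + PO4^3-(aq)
Ksp = [Ag^+]^3[PO4^3-]
Let s = molar solubility. Then [Ag^+] = 3s and [PO4^3-] = s.
Ksp = (3s)^3s = 27s^4
Solving, s = (1.9 × 10^-17/27)^(1/4) = 2.9 × 10^-5 M

s = 2.9 × 10^-5 M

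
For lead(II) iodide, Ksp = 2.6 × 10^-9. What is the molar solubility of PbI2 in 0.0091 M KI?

PbI2(s) ⇌ Pb^2+ + 2 I^-
Ksp = [Pb^2+][I^-]^2
If s mol/L dissolves here, [Pb^2+] = s, [I^-] = 0.0091 + 2s ≈ 0.0091 (Ksp is small, so little additional dissolves).
Ksp ≈ s × (0.0091)^2
s = 3.1 × 10^-5 M
Check: 2s = 6.3 × 10^-5 ≪ 0.0091, so the approximation is valid.

s ≈ 3.1 x 10^-5 M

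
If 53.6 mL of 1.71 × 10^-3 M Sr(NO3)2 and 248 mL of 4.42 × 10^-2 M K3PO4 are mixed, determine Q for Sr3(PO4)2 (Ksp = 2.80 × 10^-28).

Total volume = 53.6 + 248 = 301.6 mL.
[Sr^2+] = 1.71 × 10^-3 × (53.6/301.6) = 3.039 × 10^-4 M
[PO4^3-] = 4.42 x 10^-2 × (248/301.6) = 3.634 x 10^-2 M
Sr3(PO4)2(s) <=> 3 Sr^2+ + 2 PO4^3-, so Q = [Sr^2+]^3[PO4^3-]^2
Q = (3.039 x 10^-4)^3(3.634 x 10^-2)^2 = 3.71 × 10^-14
Q > Ksp, so Sr3(PO4)2 will precipitate.

Q ≈ 3.71e-14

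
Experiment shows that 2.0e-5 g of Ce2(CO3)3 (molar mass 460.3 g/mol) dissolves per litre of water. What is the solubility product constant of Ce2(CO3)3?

Molar solubility s = (2.0 × 10^-5 g/L) / (460.3 g/mol) = 4.34 × 10^-8 M.
Ce2(CO3)3(s) <=> 2 Ce^3+ + 3 CO3^2-
If s mol/L of Ce2(CO3)3 dissolves, [Ce^3+] = 2s and [CO3^2-] = 3s.
Ksp = [Ce^3+]^2[CO3^2-]^3
Substituting: Ksp = (2s)^2(3s)^3 = 108s^5
With s = 4.34 × 10^-8: Ksp = 1.7 × 10^-35

Ksp = 1.7 × 10^-35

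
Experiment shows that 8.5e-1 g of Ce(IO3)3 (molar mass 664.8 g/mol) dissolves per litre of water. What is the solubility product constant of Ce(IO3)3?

Molar solubility s = (8.5 × 10^-1 g/L) / (664.8 g/mol) = 1.28 × 10^-3 M.
Ce(IO3)3(s) ⇌ Ce^3+ + 3 IO3^-
With molar solubility s: [Ce^3+] = s, [IO3^-] = 3s.
Ksp = [Ce^3+][IO3^-]^3
Substituting: Ksp = s(3s)^3 = 27s^4
With s = 1.28 x 10^-3: Ksp = 7.2 × 10^-11

Ksp = 7.2e-11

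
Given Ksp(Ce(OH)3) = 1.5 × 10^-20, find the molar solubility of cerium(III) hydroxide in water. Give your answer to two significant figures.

Ce(OH)3(s) <=> Ce^3+(aq) + 3 OH^-(aq)
Ksp = [Ce^3+][OH^-]^3
With molar solubility s: [Ce^3+] = s, [OH^-] = 3s.
Substituting: Ksp = s(3s)^3 = 27s^4
s = (1.5 × 10^-20 / 27)^(1/4) = 4.9 × 10^-6 M

s ≈ 4.9 × 10^-6 M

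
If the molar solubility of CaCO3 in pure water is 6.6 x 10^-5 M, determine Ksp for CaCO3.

CaCO3(s) ⇌ Ca^2+(aq) + CO3^2-(aq)
Let s = molar solubility. Then [Ca^2+] = s and [CO3^2-] = s.
Ksp = [Ca^2+][CO3^2-]
Ksp = s^2
With s = 6.6 × 10^-5: Ksp = 4.4 x 10^-9

Ksp = 4.4e-9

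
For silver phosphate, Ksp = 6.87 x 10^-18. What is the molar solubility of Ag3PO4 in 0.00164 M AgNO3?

Ag3PO4(s) ⇌ 3 Ag^+(aq) + PO4^3-(aq)
Ksp = [Ag^+]^3[PO4^3-]
Let s be the molar solubility in this solution. [Ag^+] = 0.00164 + 3s ≈ 0.00164, [PO4^3-] = s (common-ion effect: Ag^+ is already 0.00164 M).
Ksp ≈ (0.00164)^3 × s
s = 1.56 x 10^-9 M
Check: 3s = 4.7 × 10^-9 ≪ 0.00164, so the approximation is valid.

s = 1.56e-9 M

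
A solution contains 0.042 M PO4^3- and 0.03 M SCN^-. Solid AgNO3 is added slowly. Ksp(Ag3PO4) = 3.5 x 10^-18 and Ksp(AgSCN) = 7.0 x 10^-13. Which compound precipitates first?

AgSCN

Precipitation of each salt starts when its ion product equals its Ksp.
For Ag3PO4: 3.5 x 10^-18 = 0.042 × [Ag^+]^3  ⇒  [Ag^+] = 4.4 × 10^-6 M.
For AgSCN: 7.0 x 10^-13 = 0.03 × [Ag^+]  ⇒  [Ag^+] = 2.3 × 10^-11 M.
The salt with the lower threshold [Ag^+] precipitates first: AgSCN.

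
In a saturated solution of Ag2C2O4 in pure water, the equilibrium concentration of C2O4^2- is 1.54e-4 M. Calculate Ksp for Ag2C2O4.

Ag2C2O4(s) ⇌ 2 Ag^+(aq) + C2O4^2-(aq)
Stoichiometry gives [Ag^+] = (2/1)[C2O4^2-] = 3.080 × 10^-4 M.
Ksp = [Ag^+]^2[C2O4^2-]
Ksp = (3.080 × 10^-4)^2 × 1.54 × 10^-4 = 1.46 × 10^-11

Ksp = 1.46 × 10^-11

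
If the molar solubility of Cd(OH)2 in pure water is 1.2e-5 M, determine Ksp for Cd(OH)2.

Ksp ≈ 6.9 × 10^-15

Cd(OH)2(s) ⇌ Cd^2+(aq) + 2 OH^-(aq)
For each mole of Cd(OH)2 that dissolves: [Cd^2+] = s, [OH^-] = 2s.
Ksp = [Cd^2+][OH^-]^2
Ksp = s(2s)^2 = 4s^3
With s = 1.2 × 10^-5: Ksp = 6.9 × 10^-15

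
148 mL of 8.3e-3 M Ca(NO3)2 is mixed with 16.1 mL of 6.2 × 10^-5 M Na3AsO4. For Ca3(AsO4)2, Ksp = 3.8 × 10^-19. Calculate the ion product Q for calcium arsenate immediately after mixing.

Total volume = 148 + 16.1 = 164.1 mL.
[Ca^2+] = 8.3 × 10^-3 × (148/164.1) = 7.49 x 10^-3 M
[AsO4^3-] = 6.2 × 10^-5 × (16.1/164.1) = 6.08 × 10^-6 M
Ca3(AsO4)2(s) ⇌ 3 Ca^2+(aq) + 2 AsO4^3-(aq), so Q = [Ca^2+]^3[AsO4^3-]^2
Q = (7.49 x 10^-3)^3(6.08 × 10^-6)^2 = 1.6 × 10^-17
Q > Ksp, so Ca3(AsO4)2 will precipitate.

Q = 1.6 × 10^-17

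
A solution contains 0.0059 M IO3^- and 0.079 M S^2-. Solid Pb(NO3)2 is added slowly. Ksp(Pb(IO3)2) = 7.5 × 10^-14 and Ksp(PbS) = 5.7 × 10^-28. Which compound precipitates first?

PbS

Precipitation of each salt starts when its ion product equals its Ksp.
For Pb(IO3)2: 7.5 × 10^-14 = (0.0059)^2 × [Pb^2+]  ⇒  [Pb^2+] = 2.2 x 10^-9 M.
For PbS: 5.7 × 10^-28 = 0.079 × [Pb^2+]  ⇒  [Pb^2+] = 7.2 × 10^-27 M.
The salt with the lower threshold [Pb^2+] precipitates first: PbS.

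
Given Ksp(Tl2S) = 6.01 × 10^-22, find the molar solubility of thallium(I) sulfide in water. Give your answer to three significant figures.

s ≈ 5.32 x 10^-8 M

Tl2S(s) ⇌ 2 Tl^+(aq) + S^2-(aq)
Ksp = [Tl^+]^2[S^2-]
For each mole of Tl2S that dissolves: [Tl^+] = 2s, [S^2-] = s.
So Ksp = (2s)^2 × s = 4s^3
s^3 = 6.01 × 10^-22 / 4, so s = 5.32 × 10^-8 M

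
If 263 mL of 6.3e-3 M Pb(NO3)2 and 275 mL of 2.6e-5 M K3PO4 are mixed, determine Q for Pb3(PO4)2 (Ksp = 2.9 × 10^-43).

5.2 × 10^-18

Total volume = 263 + 275 = 538 mL.
[Pb^2+] = 6.3 x 10^-3 × (263/538) = 3.08 × 10^-3 M
[PO4^3-] = 2.6 x 10^-5 × (275/538) = 1.33 x 10^-5 M
Pb3(PO4)2(s) ⇌ 3 Pb^2+(aq) + 2 PO4^3-(aq), so Q = [Pb^2+]^3[PO4^3-]^2
Q = (3.08 × 10^-3)^3(1.33 × 10^-5)^2 = 5.2 x 10^-18
Q > Ksp, so Pb3(PO4)2 will precipitate.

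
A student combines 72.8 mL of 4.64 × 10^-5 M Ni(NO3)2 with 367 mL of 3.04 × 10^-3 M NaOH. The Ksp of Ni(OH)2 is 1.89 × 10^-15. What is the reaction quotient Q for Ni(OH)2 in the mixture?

Q = 4.94e-11

Total volume = 72.8 + 367 = 439.8 mL.
[Ni^2+] = 4.64 × 10^-5 × (72.8/439.8) = 7.681 x 10^-6 M
[OH^-] = 3.04 × 10^-3 × (367/439.8) = 2.537 × 10^-3 M
Ni(OH)2(s) <=> Ni^2+ + 2 OH^-, so Q = [Ni^2+][OH^-]^2
Q = (7.681 x 10^-6)(2.537 × 10^-3)^2 = 4.94 × 10^-11
Q > Ksp, so Ni(OH)2 will precipitate.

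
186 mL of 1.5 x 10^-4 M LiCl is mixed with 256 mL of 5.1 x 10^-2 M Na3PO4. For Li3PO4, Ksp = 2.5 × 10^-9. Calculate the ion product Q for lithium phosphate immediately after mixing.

Q = 7.4 × 10^-15

Total volume = 186 + 256 = 442 mL.
[Li^+] = 1.5 × 10^-4 × (186/442) = 6.31 x 10^-5 M
[PO4^3-] = 5.1 x 10^-2 × (256/442) = 2.95 × 10^-2 M
Li3PO4(s) ⇌ 3 Li^+(aq) + PO4^3-(aq), so Q = [Li^+]^3[PO4^3-]
Q = (6.31 x 10^-5)^3(2.95 × 10^-2) = 7.4 × 10^-15
Q < Ksp, so no precipitate of Li3PO4 forms.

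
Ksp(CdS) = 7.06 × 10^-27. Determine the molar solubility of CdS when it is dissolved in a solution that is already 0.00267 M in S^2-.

CdS(s) ⇌ Cd^2+(aq) + S^2-(aq)
Ksp = [Cd^2+][S^2-]
If s mol/L dissolves here, [Cd^2+] = s, [S^2-] = 0.00267 + s ≈ 0.00267 (common-ion effect: S^2- is already 0.00267 M).
Ksp ≈ s × 0.00267
s = 2.64 × 10^-24 M
Check: s = 2.6 × 10^-24 ≪ 0.00267, so the approximation is valid.

s = 2.64 x 10^-24 M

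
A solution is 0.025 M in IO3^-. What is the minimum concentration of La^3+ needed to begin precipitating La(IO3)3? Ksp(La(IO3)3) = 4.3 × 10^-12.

[La^3+] = 2.8 x 10^-7 M

La(IO3)3(s) ⇌ La^3+(aq) + 3 IO3^-(aq)
Ksp = [La^3+][IO3^-]^3
Precipitation begins when Q = Ksp. With [IO3^-] = 0.025 M:
4.3 × 10^-12 = (0.025)^3 × [La^3+]
[La^3+] = (4.3 × 10^-12 / 1.56 × 10^-5) = 2.8 x 10^-7 M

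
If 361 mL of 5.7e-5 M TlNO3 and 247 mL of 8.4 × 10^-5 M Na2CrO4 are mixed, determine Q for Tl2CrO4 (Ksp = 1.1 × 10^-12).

Total volume = 361 + 247 = 608 mL.
[Tl^+] = 5.7 x 10^-5 × (361/608) = 3.38 × 10^-5 M
[CrO4^2-] = 8.4 × 10^-5 × (247/608) = 3.41 x 10^-5 M
Tl2CrO4(s) ⇌ 2 Tl^+ + CrO4^2-, so Q = [Tl^+]^2[CrO4^2-]
Q = (3.38 x 10^-5)^2(3.41 × 10^-5) = 3.9 x 10^-14
Q < Ksp, so no precipitate of Tl2CrO4 forms.

Q = 3.9e-14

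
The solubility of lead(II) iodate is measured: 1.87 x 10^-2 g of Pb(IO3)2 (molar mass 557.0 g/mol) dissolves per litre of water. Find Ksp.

Molar solubility s = (1.87 × 10^-2 g/L) / (557.0 g/mol) = 3.357 × 10^-5 M.
Pb(IO3)2(s) ⇌ Pb^2+(aq) + 2 IO3^-(aq)
With molar solubility s: [Pb^2+] = s, [IO3^-] = 2s.
Ksp = [Pb^2+][IO3^-]^2
Substituting: Ksp = s(2s)^2 = 4s^3
With s = 3.357 × 10^-5: Ksp = 1.51 × 10^-13

Ksp ≈ 1.51 × 10^-13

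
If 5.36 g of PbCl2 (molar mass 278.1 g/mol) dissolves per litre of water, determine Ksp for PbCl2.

Molar solubility s = (5.36 g/L) / (278.1 g/mol) = 1.927 x 10^-2 M.
PbCl2(s) <=> Pb^2+(aq) + 2 Cl^-(aq)
Let s = molar solubility. Then [Pb^2+] = s and [Cl^-] = 2s.
Ksp = [Pb^2+][Cl^-]^2
Substituting: Ksp = s(2s)^2 = 4s^3
Ksp = 4 × (1.927 × 10^-2)^3 = 2.86 × 10^-5

2.86e-5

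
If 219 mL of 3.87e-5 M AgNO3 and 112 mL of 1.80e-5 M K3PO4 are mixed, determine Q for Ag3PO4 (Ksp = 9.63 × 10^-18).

Total volume = 219 + 112 = 331 mL.
[Ag^+] = 3.87 × 10^-5 × (219/331) = 2.561 × 10^-5 M
[PO4^3-] = 1.80 × 10^-5 × (112/331) = 6.091 x 10^-6 M
Ag3PO4(s) ⇌ 3 Ag^+(aq) + PO4^3-(aq), so Q = [Ag^+]^3[PO4^3-]
Q = (2.561 x 10^-5)^3(6.091 x 10^-6) = 1.02 × 10^-19
Q < Ksp, so no precipitate of Ag3PO4 forms.

Q = 1.02 × 10^-19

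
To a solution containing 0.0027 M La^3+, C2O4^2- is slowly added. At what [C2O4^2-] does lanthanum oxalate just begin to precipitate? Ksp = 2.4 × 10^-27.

La2(C2O4)3(s) <=> 2 La^3+(aq) + 3 C2O4^2-(aq)
Ksp = [La^3+]^2[C2O4^2-]^3
Precipitation begins when Q = Ksp. With [La^3+] = 0.0027 M:
2.4 × 10^-27 = (0.0027)^2 × [C2O4^2-]^3
[C2O4^2-] = (2.4 × 10^-27 / 7.29 × 10^-6)^(1/3) = 6.9 × 10^-8 M

[C2O4^2-] ≈ 6.9 × 10^-8 M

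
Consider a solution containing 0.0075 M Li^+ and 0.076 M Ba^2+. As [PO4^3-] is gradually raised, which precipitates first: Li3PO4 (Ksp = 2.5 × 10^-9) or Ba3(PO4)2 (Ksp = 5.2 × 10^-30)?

Ba3(PO4)2

Precipitation of each salt starts when its ion product equals its Ksp.
For Li3PO4: 2.5 × 10^-9 = (0.0075)^3 × [PO4^3-]  ⇒  [PO4^3-] = 5.9 x 10^-3 M.
For Ba3(PO4)2: 5.2 × 10^-30 = (0.076)^3 × [PO4^3-]^2  ⇒  [PO4^3-] = 1.1 × 10^-13 M.
The salt with the lower threshold [PO4^3-] precipitates first: Ba3(PO4)2.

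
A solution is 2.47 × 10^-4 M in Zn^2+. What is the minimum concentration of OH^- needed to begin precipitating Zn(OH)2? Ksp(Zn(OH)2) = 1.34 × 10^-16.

[OH^-] ≈ 7.37 × 10^-7 M

Zn(OH)2(s) ⇌ Zn^2+(aq) + 2 OH^-(aq)
Ksp = [Zn^2+][OH^-]^2
Precipitation begins when Q = Ksp. With [Zn^2+] = 2.47 × 10^-4 M:
1.34 × 10^-16 = (2.47 × 10^-4) × [OH^-]^2
[OH^-] = (1.34 × 10^-16 / 2.47 × 10^-4)^(1/2) = 7.37 × 10^-7 M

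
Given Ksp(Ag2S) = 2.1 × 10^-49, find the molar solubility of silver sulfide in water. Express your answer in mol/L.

s ≈ 3.7 × 10^-17 M

Ag2S(s) ⇌ 2 Ag^+ + S^2-
Ksp = [Ag^+]^2[S^2-]
For each mole of Ag2S that dissolves: [Ag^+] = 2s, [S^2-] = s.
So Ksp = (2s)^2 × s = 4s^3
s = (2.1 × 10^-49 / 4)^(1/3) = 3.7 × 10^-17 M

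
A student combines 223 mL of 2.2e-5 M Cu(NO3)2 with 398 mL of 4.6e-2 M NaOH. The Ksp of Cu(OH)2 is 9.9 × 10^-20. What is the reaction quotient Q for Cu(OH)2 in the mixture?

Q ≈ 6.9e-9

Total volume = 223 + 398 = 621 mL.
[Cu^2+] = 2.2 × 10^-5 × (223/621) = 7.90 × 10^-6 M
[OH^-] = 4.6 x 10^-2 × (398/621) = 2.95 × 10^-2 M
Cu(OH)2(s) <=> Cu^2+ + 2 OH^-, so Q = [Cu^2+][OH^-]^2
Q = (7.90 × 10^-6)(2.95 x 10^-2)^2 = 6.9 × 10^-9
Q > Ksp, so Cu(OH)2 will precipitate.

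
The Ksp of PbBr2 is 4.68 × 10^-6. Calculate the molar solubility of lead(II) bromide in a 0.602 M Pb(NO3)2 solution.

PbBr2(s) ⇌ Pb^2+ + 2 Br^-
Ksp = [Pb^2+][Br^-]^2
Let s be the molar solubility in this solution. [Pb^2+] = 0.602 + s ≈ 0.602, [Br^-] = 2s (since Pb^2+ from Pb(NO3)2 dominates).
Ksp ≈ 0.602 × (2s)^2
s = 1.39 x 10^-3 M
Check: s = 1.4 × 10^-3 ≪ 0.602, so the approximation is valid.

1.39e-3 M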